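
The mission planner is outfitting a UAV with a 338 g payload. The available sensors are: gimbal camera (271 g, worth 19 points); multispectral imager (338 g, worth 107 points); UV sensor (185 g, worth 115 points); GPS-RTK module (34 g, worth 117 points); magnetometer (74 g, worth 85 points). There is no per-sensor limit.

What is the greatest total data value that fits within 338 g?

1053

Ranking by ratio (data value/g): GPS-RTK module 3.44, magnetometer 1.15, UV sensor 0.62, multispectral imager 0.32.
The ratio ordering already packs tightly: 9×GPS-RTK module, 306 g, 1053.
That's the maximum — no swap from here does better than 1053.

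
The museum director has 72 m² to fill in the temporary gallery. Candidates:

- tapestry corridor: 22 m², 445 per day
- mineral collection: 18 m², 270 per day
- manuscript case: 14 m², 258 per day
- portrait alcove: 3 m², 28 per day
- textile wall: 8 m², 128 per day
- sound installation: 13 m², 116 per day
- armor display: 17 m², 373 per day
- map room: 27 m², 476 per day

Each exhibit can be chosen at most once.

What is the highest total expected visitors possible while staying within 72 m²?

1346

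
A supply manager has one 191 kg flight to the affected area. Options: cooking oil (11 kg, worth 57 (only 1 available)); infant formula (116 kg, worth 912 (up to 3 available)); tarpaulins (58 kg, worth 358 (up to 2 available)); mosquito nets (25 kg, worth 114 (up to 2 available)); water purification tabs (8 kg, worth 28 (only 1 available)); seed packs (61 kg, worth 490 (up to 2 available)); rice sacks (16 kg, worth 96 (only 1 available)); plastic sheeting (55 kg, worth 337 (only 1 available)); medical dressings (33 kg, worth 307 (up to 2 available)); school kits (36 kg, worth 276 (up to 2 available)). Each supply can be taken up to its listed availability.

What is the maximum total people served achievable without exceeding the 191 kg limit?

1594

2×seed packs + 2×medical dressings uses 188 of the 191 kg and totals 1594.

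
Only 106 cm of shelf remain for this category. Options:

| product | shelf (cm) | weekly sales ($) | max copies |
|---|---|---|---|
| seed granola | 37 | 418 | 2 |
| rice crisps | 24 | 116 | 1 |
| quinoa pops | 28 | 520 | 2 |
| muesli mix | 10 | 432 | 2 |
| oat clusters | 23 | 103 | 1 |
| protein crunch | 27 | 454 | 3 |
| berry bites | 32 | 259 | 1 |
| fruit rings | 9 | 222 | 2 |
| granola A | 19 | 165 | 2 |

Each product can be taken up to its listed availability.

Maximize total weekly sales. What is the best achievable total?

The ratio heuristic lands on 2×quinoa pops + 2×muesli mix + 2×fruit rings (2348) but leaves 12 cm idle.
The 18 cm tied up in 2×fruit rings is better spent on protein crunch — total rises to 2358 (103 cm).
The spare 3 cm is too small for any remaining product, and no exchange beats 2358.

2358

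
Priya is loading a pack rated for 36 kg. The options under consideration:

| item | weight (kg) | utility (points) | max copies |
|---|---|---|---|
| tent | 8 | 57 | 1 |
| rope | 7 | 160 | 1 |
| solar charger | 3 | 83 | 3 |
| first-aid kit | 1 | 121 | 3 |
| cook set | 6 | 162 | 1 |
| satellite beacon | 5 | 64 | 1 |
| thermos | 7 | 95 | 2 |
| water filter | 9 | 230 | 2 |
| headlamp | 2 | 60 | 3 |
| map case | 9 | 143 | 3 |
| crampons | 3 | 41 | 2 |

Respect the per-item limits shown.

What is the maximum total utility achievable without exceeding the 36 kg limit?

By utility per kg: first-aid kit 121.00, headlamp 30.00, solar charger 27.67 lead.
Greedy by ratio would take 3×solar charger + 3×first-aid kit + cook set + water filter + 3×headlamp + crampons: 36 kg used, total 1225.
The 9 kg tied up in cook set and crampons is better spent on water filter — total rises to 1252 (36 kg).
Nothing else within 36 kg beats 1252.

1252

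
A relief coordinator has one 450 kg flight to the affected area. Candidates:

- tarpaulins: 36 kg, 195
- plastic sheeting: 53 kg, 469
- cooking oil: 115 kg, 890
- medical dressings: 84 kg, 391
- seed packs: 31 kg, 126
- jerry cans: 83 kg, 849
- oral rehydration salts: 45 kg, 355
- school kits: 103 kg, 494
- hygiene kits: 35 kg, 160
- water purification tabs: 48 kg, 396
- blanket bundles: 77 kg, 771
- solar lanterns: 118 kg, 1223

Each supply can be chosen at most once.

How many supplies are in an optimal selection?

5

Best achievable people served is 4202.
One optimal bundle: plastic sheeting + cooking oil + jerry cans + blanket bundles + solar lanterns (446 kg).
Any selection reaching 4202 contains exactly 5 supplies.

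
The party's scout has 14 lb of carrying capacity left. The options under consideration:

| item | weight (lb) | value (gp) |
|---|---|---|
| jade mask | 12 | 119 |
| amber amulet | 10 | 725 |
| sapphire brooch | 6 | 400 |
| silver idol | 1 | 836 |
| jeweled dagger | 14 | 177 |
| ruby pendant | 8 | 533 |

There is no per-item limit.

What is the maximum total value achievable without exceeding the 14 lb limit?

11704

Taking 14×silver idol: 14 lb used, 11704 in value.
No other feasible combination exceeds 11704.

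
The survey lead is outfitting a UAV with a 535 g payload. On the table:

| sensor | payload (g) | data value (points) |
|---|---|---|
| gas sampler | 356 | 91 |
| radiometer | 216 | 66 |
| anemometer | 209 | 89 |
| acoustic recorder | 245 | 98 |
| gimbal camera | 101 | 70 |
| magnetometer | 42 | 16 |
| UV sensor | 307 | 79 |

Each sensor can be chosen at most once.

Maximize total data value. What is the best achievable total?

Filling by ratio: anemometer + gimbal camera + magnetometer for 175, with 183 g left unused.
The 42 g tied up in magnetometer is better spent on radiometer — total rises to 225 (526 g).

225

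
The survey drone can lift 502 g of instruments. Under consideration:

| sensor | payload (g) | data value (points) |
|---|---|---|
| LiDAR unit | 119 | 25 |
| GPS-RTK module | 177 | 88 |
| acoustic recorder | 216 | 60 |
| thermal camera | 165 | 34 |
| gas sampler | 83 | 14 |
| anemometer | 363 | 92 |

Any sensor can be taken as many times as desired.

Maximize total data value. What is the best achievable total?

201

Density check — GPS-RTK module 0.50, acoustic recorder 0.28, anemometer 0.25, LiDAR unit 0.21 are the best per g.
Best packing: LiDAR unit + 2×GPS-RTK module — 473 g, 201 total.
That's the maximum — no swap from here does better than 201.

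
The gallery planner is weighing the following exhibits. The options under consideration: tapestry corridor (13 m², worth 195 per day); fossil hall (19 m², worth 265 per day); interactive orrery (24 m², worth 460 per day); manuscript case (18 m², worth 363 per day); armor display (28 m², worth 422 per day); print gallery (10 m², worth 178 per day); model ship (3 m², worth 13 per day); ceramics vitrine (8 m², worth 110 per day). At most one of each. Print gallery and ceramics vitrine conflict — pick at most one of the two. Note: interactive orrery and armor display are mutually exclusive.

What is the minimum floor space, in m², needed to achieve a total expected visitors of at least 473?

26

Minimise m² subject to total expected visitors ≥ 473.
manuscript case + ceramics vitrine reaches 473 using 26 m².
Any bundle with less than 26 m² falls short of 473.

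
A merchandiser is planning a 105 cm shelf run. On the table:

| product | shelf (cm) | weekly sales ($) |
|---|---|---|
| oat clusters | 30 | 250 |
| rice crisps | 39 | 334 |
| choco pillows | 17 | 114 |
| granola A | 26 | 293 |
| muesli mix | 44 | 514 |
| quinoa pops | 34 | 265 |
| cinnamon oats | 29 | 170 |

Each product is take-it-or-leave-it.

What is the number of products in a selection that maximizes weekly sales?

The maximum weekly sales within 105 cm is 1072.
For example granola A + muesli mix + quinoa pops achieves it, using 104 cm.
Any selection reaching 1072 contains exactly 3 products.

3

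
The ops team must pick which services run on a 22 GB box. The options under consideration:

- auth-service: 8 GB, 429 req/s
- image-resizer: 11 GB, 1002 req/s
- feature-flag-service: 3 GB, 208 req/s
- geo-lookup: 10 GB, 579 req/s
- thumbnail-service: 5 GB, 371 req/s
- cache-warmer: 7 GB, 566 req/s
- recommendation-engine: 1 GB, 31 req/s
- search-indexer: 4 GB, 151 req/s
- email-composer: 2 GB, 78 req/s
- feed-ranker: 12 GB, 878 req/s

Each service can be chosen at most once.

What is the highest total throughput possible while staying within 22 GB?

1807

Ranking by ratio (throughput/GB): image-resizer 91.09, cache-warmer 80.86, thumbnail-service 74.20, feed-ranker 73.17.
Taking image-resizer + feature-flag-service + cache-warmer + recommendation-engine: 22 GB used, 1807 in throughput.
No other feasible combination exceeds 1807.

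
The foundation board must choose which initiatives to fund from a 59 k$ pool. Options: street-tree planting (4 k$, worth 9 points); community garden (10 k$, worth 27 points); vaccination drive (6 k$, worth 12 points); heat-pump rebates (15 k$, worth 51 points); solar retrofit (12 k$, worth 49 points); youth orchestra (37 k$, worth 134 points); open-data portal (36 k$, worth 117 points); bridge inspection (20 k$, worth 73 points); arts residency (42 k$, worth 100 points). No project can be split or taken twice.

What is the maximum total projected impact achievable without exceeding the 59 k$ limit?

210

Filling by ratio: community garden + heat-pump rebates + solar retrofit + bridge inspection for 200, with 2 k$ left unused.
Replace heat-pump rebates and bridge inspection with youth orchestra: the trade gains 10 net, giving 210 at 59 k$.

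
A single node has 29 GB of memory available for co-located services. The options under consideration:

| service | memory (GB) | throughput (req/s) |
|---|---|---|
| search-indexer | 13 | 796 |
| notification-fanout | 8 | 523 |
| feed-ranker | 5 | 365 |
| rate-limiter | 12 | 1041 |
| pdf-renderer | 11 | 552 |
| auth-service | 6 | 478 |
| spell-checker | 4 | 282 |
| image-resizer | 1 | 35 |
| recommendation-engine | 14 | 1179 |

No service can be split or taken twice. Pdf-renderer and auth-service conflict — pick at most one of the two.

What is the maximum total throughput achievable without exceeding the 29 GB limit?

2304

Taking the top-ratio services first gives rate-limiter + image-resizer + recommendation-engine for 2255 (27 GB).
Using the slack differently, feed-ranker + auth-service + spell-checker + recommendation-engine comes to 2304 at 29 GB.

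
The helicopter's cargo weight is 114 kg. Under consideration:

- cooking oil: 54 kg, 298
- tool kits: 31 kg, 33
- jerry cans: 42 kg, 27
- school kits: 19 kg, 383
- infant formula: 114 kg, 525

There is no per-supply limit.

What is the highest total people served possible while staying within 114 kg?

The ratio ordering already packs tightly: 6×school kits, 114 kg, 2298.

2298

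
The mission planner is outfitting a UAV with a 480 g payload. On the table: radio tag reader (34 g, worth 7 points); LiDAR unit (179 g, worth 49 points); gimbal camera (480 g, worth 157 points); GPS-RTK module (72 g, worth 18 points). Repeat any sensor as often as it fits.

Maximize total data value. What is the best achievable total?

157

Best packing: gimbal camera — 480 g, 157 total.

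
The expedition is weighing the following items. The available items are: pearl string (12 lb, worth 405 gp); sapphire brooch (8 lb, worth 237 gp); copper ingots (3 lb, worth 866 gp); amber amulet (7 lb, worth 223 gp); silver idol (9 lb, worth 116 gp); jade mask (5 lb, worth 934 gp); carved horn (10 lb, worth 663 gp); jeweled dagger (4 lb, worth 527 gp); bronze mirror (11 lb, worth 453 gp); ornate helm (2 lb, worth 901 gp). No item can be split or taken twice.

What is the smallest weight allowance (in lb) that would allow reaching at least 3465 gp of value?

22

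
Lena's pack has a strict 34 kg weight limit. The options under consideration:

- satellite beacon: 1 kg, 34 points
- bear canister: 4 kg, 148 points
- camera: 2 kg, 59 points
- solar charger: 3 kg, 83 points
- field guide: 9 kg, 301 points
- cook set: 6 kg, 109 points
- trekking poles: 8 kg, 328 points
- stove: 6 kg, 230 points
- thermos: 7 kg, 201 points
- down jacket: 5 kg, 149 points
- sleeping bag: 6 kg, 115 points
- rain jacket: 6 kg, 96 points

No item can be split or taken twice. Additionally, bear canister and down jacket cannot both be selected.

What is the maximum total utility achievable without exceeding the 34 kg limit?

1208

Best packing: bear canister + field guide + trekking poles + stove + thermos — 34 kg, 1208 total.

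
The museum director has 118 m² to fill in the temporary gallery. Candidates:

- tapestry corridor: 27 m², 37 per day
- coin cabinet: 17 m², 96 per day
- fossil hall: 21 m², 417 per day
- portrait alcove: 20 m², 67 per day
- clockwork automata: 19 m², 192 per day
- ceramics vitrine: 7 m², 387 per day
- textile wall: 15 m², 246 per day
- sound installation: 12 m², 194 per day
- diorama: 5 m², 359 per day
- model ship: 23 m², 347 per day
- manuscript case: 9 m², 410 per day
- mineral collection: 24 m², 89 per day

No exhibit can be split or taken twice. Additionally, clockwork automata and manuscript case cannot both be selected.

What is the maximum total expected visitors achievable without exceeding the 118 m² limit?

By expected visitors per m²: diorama 71.80, ceramics vitrine 55.29, manuscript case 45.56 lead.
Coin cabinet + fossil hall + ceramics vitrine + textile wall + sound installation + diorama + model ship + manuscript case uses 109 of the 118 m² and totals 2456.

2456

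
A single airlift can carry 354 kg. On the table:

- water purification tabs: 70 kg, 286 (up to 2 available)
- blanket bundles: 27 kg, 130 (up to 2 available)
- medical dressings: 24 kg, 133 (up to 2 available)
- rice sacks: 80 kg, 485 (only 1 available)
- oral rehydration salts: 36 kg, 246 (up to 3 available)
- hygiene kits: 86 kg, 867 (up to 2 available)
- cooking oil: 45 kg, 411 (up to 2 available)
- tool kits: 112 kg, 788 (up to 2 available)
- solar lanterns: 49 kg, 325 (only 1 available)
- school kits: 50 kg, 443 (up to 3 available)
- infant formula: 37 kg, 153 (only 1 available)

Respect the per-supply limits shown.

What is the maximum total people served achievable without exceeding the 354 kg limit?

3277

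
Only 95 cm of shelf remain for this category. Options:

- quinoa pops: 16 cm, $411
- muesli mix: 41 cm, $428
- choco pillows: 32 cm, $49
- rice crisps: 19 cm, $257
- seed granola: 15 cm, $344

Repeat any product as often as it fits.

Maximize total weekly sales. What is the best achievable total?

Taking 5×quinoa pops + seed granola: 95 cm used, 2399 in weekly sales.

2399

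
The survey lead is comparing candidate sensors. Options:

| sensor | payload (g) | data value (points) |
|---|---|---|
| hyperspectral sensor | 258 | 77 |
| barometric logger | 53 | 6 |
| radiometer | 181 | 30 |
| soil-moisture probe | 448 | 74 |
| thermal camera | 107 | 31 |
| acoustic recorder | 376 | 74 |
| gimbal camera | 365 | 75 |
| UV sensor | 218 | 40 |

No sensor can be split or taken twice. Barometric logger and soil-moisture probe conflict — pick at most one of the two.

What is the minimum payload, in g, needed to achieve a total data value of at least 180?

730

Minimise g subject to total data value ≥ 180.
Taking hyperspectral sensor + thermal camera + gimbal camera gives 183 (≥ 180) for 730 g.
Any bundle with less than 730 g falls short of 180.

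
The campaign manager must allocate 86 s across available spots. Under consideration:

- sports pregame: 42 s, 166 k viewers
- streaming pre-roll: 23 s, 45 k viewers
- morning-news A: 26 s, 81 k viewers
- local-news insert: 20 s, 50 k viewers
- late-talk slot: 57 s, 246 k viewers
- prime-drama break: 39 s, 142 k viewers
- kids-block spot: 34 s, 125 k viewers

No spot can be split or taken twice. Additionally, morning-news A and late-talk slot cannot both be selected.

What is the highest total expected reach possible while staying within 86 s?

308

By expected reach per s: late-talk slot 4.32, sports pregame 3.95, kids-block spot 3.68, prime-drama break 3.64 lead.
Best packing: sports pregame + prime-drama break — 81 s, 308 total.
The closest alternative, local-news insert + late-talk slot, reaches only 296.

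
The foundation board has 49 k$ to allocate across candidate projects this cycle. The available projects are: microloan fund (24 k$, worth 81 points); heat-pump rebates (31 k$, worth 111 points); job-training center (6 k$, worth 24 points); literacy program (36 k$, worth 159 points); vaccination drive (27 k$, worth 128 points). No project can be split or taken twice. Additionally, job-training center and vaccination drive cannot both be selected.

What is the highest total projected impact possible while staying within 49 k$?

183

Best packing: job-training center + literacy program — 42 k$, 183 total.
The closest alternative, literacy program, reaches only 159.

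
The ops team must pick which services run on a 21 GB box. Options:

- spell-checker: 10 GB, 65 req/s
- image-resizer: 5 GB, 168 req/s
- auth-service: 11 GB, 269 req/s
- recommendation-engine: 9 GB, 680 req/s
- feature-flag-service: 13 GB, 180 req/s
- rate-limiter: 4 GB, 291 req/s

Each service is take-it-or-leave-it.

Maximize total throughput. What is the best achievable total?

Density check — recommendation-engine 75.56, rate-limiter 72.75, image-resizer 33.60, auth-service 24.45 are the best per GB.
Taking image-resizer + recommendation-engine + rate-limiter: 18 GB used, 1139 in throughput.
The closest alternative, recommendation-engine + rate-limiter, reaches only 971.

1139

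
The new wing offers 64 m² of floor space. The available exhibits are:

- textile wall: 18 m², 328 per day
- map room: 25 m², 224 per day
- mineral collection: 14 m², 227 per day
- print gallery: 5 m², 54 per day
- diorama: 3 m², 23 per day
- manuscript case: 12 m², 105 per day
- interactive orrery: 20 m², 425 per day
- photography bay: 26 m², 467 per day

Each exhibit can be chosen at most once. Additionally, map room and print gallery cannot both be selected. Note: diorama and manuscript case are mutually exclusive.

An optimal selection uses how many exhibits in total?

Optimal total is 1220.
textile wall + interactive orrery + photography bay hits 1220 at 64 m².
Any selection reaching 1220 contains exactly 3 exhibits.

3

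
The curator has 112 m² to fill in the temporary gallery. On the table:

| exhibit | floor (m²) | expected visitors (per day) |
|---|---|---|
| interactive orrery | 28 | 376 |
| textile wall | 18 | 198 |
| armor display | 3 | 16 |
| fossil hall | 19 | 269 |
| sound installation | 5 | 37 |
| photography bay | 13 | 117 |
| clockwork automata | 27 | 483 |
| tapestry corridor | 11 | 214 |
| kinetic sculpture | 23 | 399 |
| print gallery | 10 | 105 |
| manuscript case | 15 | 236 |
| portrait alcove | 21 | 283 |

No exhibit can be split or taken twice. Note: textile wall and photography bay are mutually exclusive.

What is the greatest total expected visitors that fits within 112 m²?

1763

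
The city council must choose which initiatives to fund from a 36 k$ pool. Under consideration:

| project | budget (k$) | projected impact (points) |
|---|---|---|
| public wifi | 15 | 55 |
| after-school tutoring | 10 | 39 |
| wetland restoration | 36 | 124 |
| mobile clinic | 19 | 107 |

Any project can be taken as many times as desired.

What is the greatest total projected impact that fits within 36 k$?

Greedy by ratio would take after-school tutoring + mobile clinic: 29 k$ used, total 146.
Dropping after-school tutoring frees 10 k$; slotting in public wifi (15 k$) lifts the total to 162 at 34 k$.
That's the maximum — no swap from here does better than 162.

162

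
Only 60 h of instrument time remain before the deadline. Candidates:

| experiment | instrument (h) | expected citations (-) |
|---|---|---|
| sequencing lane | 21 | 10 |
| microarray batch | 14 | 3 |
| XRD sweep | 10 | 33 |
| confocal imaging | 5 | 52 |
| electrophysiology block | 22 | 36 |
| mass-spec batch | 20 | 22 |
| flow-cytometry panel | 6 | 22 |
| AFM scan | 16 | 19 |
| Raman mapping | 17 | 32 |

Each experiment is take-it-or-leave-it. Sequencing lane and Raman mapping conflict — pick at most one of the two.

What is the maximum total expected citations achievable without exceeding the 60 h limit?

175

Density check — confocal imaging 10.40, flow-cytometry panel 3.67, XRD sweep 3.30 are the best per h.
XRD sweep + confocal imaging + electrophysiology block + flow-cytometry panel + Raman mapping uses 60 of the 60 h and totals 175.
Runner-up XRD sweep + confocal imaging + electrophysiology block + flow-cytometry panel + AFM scan tops out at 162.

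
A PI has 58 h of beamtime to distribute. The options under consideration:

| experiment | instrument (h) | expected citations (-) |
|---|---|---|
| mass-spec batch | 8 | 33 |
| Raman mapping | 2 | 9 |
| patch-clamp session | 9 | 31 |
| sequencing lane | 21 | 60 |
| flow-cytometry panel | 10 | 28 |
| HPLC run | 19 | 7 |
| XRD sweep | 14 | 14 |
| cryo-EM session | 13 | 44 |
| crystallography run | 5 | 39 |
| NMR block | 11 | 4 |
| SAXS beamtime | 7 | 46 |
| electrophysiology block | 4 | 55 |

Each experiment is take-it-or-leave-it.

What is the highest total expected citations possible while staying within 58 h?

Mass-spec batch + Raman mapping + patch-clamp session + flow-cytometry panel + cryo-EM session + crystallography run + SAXS beamtime + electrophysiology block uses 58 of the 58 h and totals 285.

285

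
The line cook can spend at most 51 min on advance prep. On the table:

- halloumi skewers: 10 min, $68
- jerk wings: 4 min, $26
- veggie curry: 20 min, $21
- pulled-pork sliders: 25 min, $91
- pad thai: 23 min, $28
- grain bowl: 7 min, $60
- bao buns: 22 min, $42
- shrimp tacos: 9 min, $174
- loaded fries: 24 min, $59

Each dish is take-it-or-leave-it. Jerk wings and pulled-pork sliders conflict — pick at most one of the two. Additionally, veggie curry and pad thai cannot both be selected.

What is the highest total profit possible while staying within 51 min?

Taking the top-ratio dishes first gives halloumi skewers + jerk wings + veggie curry + grain bowl + shrimp tacos for 349 (50 min).
Dropping jerk wings and veggie curry frees 24 min; slotting in pulled-pork sliders (25 min) lifts the total to 393 at 51 min.
Every other selection either busts 51 min or breaks a pairing rule or fails to beat 393.

393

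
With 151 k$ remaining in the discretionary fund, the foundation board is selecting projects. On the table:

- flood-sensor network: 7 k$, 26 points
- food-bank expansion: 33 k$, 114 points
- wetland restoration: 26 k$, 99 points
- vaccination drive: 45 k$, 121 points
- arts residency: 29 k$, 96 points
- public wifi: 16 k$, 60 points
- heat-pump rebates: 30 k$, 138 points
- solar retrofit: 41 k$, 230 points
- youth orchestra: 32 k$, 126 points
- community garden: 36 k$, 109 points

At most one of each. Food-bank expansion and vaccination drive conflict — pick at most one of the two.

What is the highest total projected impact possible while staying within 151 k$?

Best packing: wetland restoration + public wifi + heat-pump rebates + solar retrofit + youth orchestra — 145 k$, 653 total.

653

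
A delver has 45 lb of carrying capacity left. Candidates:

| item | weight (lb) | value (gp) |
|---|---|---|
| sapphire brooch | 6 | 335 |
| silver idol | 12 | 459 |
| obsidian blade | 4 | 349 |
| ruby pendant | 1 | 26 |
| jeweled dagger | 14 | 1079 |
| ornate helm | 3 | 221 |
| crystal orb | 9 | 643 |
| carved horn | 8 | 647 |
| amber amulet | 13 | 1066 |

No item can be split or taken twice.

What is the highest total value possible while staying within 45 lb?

3476

Greedy by ratio would take obsidian blade + ruby pendant + jeweled dagger + ornate helm + carved horn + amber amulet: 43 lb used, total 3388.
The 4 lb tied up in ruby pendant and ornate helm is better spent on sapphire brooch — total rises to 3476 (45 lb).
Next best is ruby pendant + jeweled dagger + crystal orb + carved horn + amber amulet at 3461 (45 lb) — short by 15.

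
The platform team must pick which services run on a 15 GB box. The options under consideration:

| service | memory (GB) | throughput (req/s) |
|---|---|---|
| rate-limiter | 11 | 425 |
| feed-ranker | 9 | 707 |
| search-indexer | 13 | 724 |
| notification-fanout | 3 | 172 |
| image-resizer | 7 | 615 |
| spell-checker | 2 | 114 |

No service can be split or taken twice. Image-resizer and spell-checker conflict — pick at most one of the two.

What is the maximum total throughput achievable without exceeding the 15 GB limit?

993

Taking feed-ranker + notification-fanout + spell-checker: 14 GB used, 993 in throughput.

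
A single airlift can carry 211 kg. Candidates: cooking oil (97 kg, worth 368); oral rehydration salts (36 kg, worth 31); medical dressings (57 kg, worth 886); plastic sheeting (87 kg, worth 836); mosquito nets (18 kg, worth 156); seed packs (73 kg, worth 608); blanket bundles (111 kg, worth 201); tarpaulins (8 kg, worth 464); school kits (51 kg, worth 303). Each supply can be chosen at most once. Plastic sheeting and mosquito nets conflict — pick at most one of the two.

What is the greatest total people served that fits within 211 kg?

2489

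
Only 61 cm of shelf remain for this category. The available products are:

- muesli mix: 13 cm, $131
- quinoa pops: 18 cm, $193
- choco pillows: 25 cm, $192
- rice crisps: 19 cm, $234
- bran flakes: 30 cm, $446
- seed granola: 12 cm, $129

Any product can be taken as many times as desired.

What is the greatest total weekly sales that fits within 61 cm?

892

Taking 2×bran flakes: 60 cm used, 892 in weekly sales.
Every other selection either busts 61 cm or fails to beat 892.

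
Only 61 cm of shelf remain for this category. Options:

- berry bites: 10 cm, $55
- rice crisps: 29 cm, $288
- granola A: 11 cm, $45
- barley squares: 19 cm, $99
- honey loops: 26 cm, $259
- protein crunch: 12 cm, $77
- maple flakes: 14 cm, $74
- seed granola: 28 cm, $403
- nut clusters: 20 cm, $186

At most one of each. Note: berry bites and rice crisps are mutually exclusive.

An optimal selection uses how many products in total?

2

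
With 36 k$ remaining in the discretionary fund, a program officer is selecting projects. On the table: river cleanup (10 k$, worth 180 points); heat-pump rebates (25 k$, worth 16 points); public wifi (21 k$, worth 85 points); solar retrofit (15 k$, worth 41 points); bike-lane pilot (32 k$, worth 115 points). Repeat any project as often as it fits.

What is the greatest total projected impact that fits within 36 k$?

540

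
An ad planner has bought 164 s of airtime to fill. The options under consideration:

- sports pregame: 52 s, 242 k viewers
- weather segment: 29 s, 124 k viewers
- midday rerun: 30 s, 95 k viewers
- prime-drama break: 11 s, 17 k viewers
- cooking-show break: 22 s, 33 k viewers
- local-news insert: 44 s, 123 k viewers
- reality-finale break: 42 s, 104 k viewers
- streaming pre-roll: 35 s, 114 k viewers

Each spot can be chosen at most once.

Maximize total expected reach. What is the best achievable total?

603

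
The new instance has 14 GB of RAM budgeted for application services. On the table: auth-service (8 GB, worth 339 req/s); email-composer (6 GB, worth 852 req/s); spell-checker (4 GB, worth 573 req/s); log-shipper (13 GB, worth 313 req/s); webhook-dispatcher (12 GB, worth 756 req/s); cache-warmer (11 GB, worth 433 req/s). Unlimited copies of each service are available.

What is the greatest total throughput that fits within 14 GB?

Density check — spell-checker 143.25, email-composer 142.00, webhook-dispatcher 63.00 are the best per GB.
The ratio heuristic lands on 3×spell-checker (1719) but leaves 2 GB idle.
Replace spell-checker with email-composer: the trade gains 279 net, giving 1998 at 14 GB.

1998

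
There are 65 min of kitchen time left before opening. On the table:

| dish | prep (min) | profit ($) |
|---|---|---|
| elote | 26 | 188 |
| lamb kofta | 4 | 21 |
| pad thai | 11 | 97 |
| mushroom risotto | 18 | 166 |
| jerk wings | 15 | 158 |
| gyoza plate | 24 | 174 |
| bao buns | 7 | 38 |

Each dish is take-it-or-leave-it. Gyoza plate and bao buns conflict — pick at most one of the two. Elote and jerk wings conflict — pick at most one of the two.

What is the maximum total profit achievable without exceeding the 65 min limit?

519

The ratio heuristic lands on lamb kofta + pad thai + mushroom risotto + jerk wings + bao buns (480) but leaves 10 min idle.
Replace pad thai and bao buns with gyoza plate: the trade gains 39 net, giving 519 at 61 min.
That's the maximum — no feasible swap from here does better than 519.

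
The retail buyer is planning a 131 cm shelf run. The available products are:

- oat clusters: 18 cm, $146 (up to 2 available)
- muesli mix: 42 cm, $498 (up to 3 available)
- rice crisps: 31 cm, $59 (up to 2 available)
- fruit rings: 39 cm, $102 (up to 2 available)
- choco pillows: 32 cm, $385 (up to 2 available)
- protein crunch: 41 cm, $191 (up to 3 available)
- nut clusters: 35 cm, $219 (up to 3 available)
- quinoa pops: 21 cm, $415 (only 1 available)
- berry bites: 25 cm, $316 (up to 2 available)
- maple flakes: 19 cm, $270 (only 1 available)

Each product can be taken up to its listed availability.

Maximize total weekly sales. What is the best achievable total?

Greedy by ratio would take choco pillows + quinoa pops + 2×berry bites + maple flakes: 122 cm used, total 1702.
Dropping berry bites frees 25 cm; slotting in choco pillows (32 cm) lifts the total to 1771 at 129 cm.
The spare 2 cm is too small for any remaining product, and no exchange beats 1771.

1771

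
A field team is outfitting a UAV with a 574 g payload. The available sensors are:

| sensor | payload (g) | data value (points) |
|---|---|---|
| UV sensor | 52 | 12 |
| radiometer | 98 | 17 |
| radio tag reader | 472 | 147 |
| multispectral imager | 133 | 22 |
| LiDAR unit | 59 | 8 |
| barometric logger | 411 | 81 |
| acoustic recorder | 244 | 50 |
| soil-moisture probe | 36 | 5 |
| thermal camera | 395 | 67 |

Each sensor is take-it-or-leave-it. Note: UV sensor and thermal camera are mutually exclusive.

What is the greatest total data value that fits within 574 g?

164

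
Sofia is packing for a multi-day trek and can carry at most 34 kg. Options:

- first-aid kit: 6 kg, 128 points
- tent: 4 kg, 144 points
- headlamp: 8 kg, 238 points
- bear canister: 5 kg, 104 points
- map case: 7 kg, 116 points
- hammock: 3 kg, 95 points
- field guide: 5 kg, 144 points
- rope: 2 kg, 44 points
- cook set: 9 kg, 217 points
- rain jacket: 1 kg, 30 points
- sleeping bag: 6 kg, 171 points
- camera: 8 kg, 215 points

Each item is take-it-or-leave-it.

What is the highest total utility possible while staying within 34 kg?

A density-first pass picks tent + headlamp + bear canister + hammock + field guide + rope + rain jacket + sleeping bag — 970 at 34 kg.
The 8 kg tied up in bear canister and rope and rain jacket is better spent on camera — total rises to 1007 (34 kg).

1007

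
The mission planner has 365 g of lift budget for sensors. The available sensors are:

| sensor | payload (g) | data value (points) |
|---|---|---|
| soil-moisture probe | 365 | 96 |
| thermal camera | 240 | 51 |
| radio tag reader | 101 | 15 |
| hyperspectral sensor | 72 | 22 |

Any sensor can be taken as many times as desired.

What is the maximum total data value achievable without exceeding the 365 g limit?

110

Best packing: 5×hyperspectral sensor — 360 g, 110 total.
Every other selection either busts 365 g or fails to beat 110.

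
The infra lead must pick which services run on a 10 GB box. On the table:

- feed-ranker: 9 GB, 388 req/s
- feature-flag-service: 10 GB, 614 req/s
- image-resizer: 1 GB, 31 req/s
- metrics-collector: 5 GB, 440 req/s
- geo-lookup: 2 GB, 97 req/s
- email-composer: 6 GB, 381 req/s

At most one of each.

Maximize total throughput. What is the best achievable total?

The ratio heuristic lands on image-resizer + metrics-collector + geo-lookup (568) but leaves 2 GB idle.
Replace image-resizer and metrics-collector and geo-lookup with feature-flag-service: the trade gains 46 net, giving 614 at 10 GB.

614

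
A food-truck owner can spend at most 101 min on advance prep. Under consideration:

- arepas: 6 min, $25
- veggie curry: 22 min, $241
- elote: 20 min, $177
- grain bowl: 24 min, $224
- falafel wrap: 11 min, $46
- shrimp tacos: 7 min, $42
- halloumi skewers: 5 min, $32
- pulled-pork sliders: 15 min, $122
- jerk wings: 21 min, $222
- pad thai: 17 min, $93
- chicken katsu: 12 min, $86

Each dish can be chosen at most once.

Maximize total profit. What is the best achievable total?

950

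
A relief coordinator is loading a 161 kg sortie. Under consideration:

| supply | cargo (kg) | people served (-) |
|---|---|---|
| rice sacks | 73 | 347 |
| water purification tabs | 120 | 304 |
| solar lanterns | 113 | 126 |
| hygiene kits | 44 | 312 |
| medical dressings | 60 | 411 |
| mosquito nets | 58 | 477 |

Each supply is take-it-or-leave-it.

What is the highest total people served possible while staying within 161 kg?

888

Greedy by ratio would take hygiene kits + mosquito nets: 102 kg used, total 789.
Dropping hygiene kits frees 44 kg; slotting in medical dressings (60 kg) lifts the total to 888 at 118 kg.
The closest alternative, rice sacks + mosquito nets, reaches only 824.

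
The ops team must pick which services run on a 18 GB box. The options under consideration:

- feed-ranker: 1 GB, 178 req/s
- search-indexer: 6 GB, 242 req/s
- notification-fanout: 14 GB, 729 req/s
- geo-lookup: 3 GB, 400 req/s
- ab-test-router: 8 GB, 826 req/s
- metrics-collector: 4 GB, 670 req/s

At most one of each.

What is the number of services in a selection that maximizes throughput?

4

The maximum throughput within 18 GB is 2074.
For example feed-ranker + geo-lookup + ab-test-router + metrics-collector achieves it, using 16 GB.
All optima have 4 services.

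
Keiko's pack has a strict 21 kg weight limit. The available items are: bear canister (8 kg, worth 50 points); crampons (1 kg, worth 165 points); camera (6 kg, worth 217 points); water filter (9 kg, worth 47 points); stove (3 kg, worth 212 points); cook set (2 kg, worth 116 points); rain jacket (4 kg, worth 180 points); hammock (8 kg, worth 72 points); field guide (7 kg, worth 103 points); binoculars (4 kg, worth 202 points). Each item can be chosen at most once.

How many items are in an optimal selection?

The maximum utility within 21 kg is 1092.
One optimal bundle: crampons + camera + stove + cook set + rain jacket + binoculars (20 kg).
Every optimal selection uses 6 items.

6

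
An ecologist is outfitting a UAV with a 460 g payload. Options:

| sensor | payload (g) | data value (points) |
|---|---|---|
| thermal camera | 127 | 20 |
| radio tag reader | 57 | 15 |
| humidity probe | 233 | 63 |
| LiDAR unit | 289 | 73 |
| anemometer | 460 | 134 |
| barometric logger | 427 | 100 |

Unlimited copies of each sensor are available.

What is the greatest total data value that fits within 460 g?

Best packing: anemometer — 460 g, 134 total.

134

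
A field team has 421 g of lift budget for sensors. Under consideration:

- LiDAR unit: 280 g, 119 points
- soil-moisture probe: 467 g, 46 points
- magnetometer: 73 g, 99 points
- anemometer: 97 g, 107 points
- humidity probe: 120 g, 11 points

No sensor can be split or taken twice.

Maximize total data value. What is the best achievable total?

A density-first pass picks magnetometer + anemometer + humidity probe — 217 at 290 g.
Replace magnetometer and humidity probe with LiDAR unit: the trade gains 9 net, giving 226 at 377 g.

226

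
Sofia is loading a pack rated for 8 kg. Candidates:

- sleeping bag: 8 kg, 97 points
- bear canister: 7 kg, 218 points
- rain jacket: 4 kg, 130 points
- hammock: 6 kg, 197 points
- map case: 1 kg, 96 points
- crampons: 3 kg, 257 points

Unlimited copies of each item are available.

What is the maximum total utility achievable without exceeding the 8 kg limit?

768

8×map case uses 8 of the 8 kg and totals 768.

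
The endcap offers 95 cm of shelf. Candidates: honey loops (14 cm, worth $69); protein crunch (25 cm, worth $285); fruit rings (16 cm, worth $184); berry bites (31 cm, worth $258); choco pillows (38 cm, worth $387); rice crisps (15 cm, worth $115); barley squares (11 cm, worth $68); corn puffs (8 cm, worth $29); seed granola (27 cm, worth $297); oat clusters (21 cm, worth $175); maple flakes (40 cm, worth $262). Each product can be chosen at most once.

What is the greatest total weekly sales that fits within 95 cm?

Filling by ratio: protein crunch + fruit rings + seed granola + oat clusters for 941, with 6 cm left unused.
The 48 cm tied up in seed granola and oat clusters is better spent on choco pillows + rice crisps — total rises to 971 (94 cm).

971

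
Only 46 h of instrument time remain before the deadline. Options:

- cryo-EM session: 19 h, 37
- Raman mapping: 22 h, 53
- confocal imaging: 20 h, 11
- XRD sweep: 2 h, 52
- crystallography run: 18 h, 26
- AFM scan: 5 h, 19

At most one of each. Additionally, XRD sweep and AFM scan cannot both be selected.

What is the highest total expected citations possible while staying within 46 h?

Best packing: cryo-EM session + Raman mapping + XRD sweep — 43 h, 142 total.

142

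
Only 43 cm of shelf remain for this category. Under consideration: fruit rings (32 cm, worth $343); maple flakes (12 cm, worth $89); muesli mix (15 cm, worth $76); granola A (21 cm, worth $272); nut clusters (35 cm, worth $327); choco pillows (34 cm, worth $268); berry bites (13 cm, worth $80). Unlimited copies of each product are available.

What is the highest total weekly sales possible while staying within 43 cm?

544

By weekly sales per cm: granola A 12.95, fruit rings 10.72, nut clusters 9.34, choco pillows 7.88 lead.
Taking 2×granola A: 42 cm used, 544 in weekly sales.
That's the maximum — no swap from here does better than 544.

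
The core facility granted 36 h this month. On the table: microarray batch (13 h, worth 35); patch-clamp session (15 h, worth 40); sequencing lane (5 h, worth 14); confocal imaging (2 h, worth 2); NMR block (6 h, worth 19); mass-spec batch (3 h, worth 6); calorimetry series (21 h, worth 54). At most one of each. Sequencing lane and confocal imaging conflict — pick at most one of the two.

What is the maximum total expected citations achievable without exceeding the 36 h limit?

96

Microarray batch + patch-clamp session + confocal imaging + NMR block uses 36 of the 36 h and totals 96.
Every other selection either busts 36 h or breaks a pairing rule or fails to beat 96.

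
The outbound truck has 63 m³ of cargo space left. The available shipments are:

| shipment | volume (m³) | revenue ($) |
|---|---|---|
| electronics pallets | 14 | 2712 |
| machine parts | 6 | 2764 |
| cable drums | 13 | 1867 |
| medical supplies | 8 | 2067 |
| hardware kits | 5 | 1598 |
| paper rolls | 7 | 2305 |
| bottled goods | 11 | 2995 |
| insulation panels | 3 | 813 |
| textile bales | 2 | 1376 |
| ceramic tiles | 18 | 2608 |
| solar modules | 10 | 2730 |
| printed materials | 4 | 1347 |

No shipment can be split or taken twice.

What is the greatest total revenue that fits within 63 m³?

The ratio heuristic lands on machine parts + medical supplies + hardware kits + paper rolls + bottled goods + insulation panels + textile bales + solar modules + printed materials (17995) but leaves 7 m³ idle.
The 8 m³ tied up in medical supplies is better spent on electronics pallets — total rises to 18640 (62 m³).
An exhaustive check of the 4096 subsets confirms 18640.

18640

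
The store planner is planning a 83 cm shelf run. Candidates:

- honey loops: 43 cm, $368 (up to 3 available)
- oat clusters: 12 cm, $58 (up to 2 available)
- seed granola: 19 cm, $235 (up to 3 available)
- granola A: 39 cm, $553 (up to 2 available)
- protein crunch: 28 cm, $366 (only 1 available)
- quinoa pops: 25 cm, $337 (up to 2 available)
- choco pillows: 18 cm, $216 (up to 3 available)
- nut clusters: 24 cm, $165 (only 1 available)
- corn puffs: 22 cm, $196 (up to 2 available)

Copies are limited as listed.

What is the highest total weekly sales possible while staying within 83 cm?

Greedy by ratio would take 2×granola A: 78 cm used, total 1106.
The 39 cm tied up in granola A is better spent on seed granola + quinoa pops — total rises to 1125 (83 cm).
Nothing else within 83 cm beats 1125.

1125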